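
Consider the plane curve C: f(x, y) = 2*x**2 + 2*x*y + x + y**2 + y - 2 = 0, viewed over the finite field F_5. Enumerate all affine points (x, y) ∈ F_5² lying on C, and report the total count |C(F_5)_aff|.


Affine F_5-points: {(0, 1), (0, 3), (1, 1), (4, 3)}; count = 4.

For each of the 25 pairs (x, y) ∈ F_5², evaluate f(x, y) mod 5. Record the zeros.
  x = 0: [0↦3, 1↦0, 2↦4, 3↦0, 4↦3]  zeros at y ∈ {1, 3}
  x = 1: [0↦1, 1↦0, 2↦1, 3↦4, 4↦4]  zeros at y ∈ {1}
  x = 2: [0↦3, 1↦4, 2↦2, 3↦2, 4↦4]  zeros at y ∈ ∅
  x = 3: [0↦4, 1↦2, 2↦2, 3↦4, 4↦3]  zeros at y ∈ ∅
  x = 4: [0↦4, 1↦4, 2↦1, 3↦0, 4↦1]  zeros at y ∈ {3}
Collecting zeros: affine points = {(0, 1), (0, 3), (1, 1), (4, 3)}.
Total count |C(F_5)_aff| = 4.


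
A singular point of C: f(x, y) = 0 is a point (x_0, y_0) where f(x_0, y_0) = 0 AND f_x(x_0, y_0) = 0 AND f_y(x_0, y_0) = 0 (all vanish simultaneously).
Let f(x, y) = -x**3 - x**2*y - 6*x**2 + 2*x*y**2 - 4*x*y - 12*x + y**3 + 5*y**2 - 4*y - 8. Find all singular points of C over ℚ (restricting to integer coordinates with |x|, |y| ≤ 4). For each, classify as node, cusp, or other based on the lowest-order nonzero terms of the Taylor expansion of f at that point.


Singular points: {(-2, 0)}; classification: cusp.

Compute partial derivatives:
  f_x = -3*x**2 - 2*x*y - 12*x + 2*y**2 - 4*y - 12.
  f_y = -x**2 + 4*x*y - 4*x + 3*y**2 + 10*y - 4.
Scan x_0 ∈ {−4, ..., 4}. For each x_0, f_y(x_0, y) is a polynomial in y; find its integer roots y ∈ {−4, ..., 4}, then test f_x and f at those candidates.
  x = -4: f_y(-4, y) = 3*y**2 - 6*y - 4; no integer root y with |y| ≤ 4.
  x = -3: f_y(-3, y) = 3*y**2 - 2*y - 1; vanishes at y ∈ {1}. (-3, 1): f_x = 1 ≠ 0.
  x = -2: f_y(-2, y) = 3*y**2 + 2*y; vanishes at y ∈ {0}. (-2, 0): f_x = 0, f = 0 — SINGULAR.
  x = -1: f_y(-1, y) = 3*y**2 + 6*y - 1; no integer root y with |y| ≤ 4.
  x = 0: f_y(0, y) = 3*y**2 + 10*y - 4; no integer root y with |y| ≤ 4.
  x = 1: f_y(1, y) = 3*y**2 + 14*y - 9; no integer root y with |y| ≤ 4.
  x = 2: f_y(2, y) = 3*y**2 + 18*y - 16; no integer root y with |y| ≤ 4.
  x = 3: f_y(3, y) = 3*y**2 + 22*y - 25; vanishes at y ∈ {1}. (3, 1): f_x = -83 ≠ 0.
  x = 4: f_y(4, y) = 3*y**2 + 26*y - 36; no integer root y with |y| ≤ 4.
Only singular point on the grid: (-2, 0).
Classify: substitute x = -2 + u, y = 0 + v and expand: f = -u**3 - u**2*v + 2*u*v**2 + v**3 + v**2.
No constant or linear terms (consistent with a singular point). Quadratic part: v**2. Cubic part: -u**3 - u**2*v + 2*u*v**2 + v**3.
The quadratic part v**2 is a perfect square, so there is a single (double) tangent line v = 0, i.e. y = 0. Restricting the cubic part to that line (v = 0) leaves -u**3 ≠ 0, so f is not divisible by v and the branch is v² ≈ u**3 to lowest order — this is a cusp.
Classification: cusp.


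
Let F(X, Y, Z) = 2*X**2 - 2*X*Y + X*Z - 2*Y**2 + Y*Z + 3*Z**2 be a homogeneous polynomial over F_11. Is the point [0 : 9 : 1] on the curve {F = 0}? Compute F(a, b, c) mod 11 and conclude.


F(0,9,1) ≡ 4 (mod 11); P is NOT on the curve.

Evaluate F(0, 9, 1) term-by-term (mod 11).
  2*X**2 ↦ 2·0·1·1 = 0
  -2*X*Y ↦ -2·0·9·1 = 0
  X*Z ↦ 1·0·1·1 = 0
  -2*Y**2 ↦ -2·1·81·1 = -162
  Y*Z ↦ 1·1·9·1 = 9
  3*Z**2 ↦ 3·1·1·1 = 3
Sum: F(0, 9, 1) = (0) + (0) + (0) + (-162) + (9) + (3) = -150.
Reducing mod 11: -150 ≡ 4 (mod 11).
Since F(a, b, c) ≡ 4 ≠ 0 (mod 11), P does NOT lie on the curve.


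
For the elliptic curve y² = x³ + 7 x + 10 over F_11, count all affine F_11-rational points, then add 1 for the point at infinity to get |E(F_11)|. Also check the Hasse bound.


Affine points = {(3, 5), (3, 6), (4, 5), (4, 6), (5, 4), (5, 7), (6, 2), (6, 9)}; affine count = 8; |E(F_11)| = 9.

Discriminant check: Δ ∝ 4a³ + 27b² = 4·7³ + 27·10² = 4·343 + 27·100 ≡ 2 (mod 11). Nonzero ⇒ E is nonsingular.
For each x ∈ F_11, compute rhs = x³ + 7·x + 10 mod 11, then count y ∈ F_11 with y² ≡ rhs.
  x = 0: rhs = 10, matching y values: none (0 points).
  x = 1: rhs = 7, matching y values: none (0 points).
  x = 2: rhs = 10, matching y values: none (0 points).
  x = 3: rhs = 3, matching y values: 5, 6 (2 points).
  x = 4: rhs = 3, matching y values: 5, 6 (2 points).
  x = 5: rhs = 5, matching y values: 4, 7 (2 points).
  x = 6: rhs = 4, matching y values: 2, 9 (2 points).
  x = 7: rhs = 6, matching y values: none (0 points).
  x = 8: rhs = 6, matching y values: none (0 points).
  x = 9: rhs = 10, matching y values: none (0 points).
  x = 10: rhs = 2, matching y values: none (0 points).
Total affine count: 8.
Full point count |E(F_11)| = 8 + 1 = 9.
Hasse bound: |9 − (11+1)| = |-3| = 3 ≤ 2√11 ≈ 6.6332 ✓.


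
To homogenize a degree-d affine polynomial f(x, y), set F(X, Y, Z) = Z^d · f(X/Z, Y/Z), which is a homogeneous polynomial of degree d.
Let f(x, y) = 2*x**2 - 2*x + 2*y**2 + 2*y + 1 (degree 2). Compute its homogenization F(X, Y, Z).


F(X, Y, Z) = 2*X**2 - 2*X*Z + 2*Y**2 + 2*Y*Z + Z**2

deg(f) = 2.
Substitute x = X/Z, y = Y/Z into f, then multiply by Z^2.
  monomial 2·x^2·y^0 ↦ 2·X^2·Y^0·Z^0.
  monomial -2·x^1·y^0 ↦ -2·X^1·Y^0·Z^1.
  monomial 2·x^0·y^2 ↦ 2·X^0·Y^2·Z^0.
  monomial 2·x^0·y^1 ↦ 2·X^0·Y^1·Z^1.
  monomial 1·x^0·y^0 ↦ 1·X^0·Y^0·Z^2.
Collecting: F(X, Y, Z) = 2*X**2 - 2*X*Z + 2*Y**2 + 2*Y*Z + Z**2.


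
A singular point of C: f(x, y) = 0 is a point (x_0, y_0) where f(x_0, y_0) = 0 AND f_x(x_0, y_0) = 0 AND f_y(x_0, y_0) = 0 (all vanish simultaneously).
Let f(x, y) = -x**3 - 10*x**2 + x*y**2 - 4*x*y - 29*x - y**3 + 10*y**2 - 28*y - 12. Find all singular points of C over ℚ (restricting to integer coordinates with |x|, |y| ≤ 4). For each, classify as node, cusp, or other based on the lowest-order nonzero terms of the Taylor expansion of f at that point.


Singular points: {(-3, 2)}; classification: node.

Compute partial derivatives:
  f_x = -3*x**2 - 20*x + y**2 - 4*y - 29.
  f_y = 2*x*y - 4*x - 3*y**2 + 20*y - 28.
Scan x_0 ∈ {−4, ..., 4}. For each x_0, f_y(x_0, y) is a polynomial in y; find its integer roots y ∈ {−4, ..., 4}, then test f_x and f at those candidates.
  x = -4: f_y(-4, y) = -3*y**2 + 12*y - 12; vanishes at y ∈ {2}. (-4, 2): f_x = -1 ≠ 0.
  x = -3: f_y(-3, y) = -3*y**2 + 14*y - 16; vanishes at y ∈ {2}. (-3, 2): f_x = 0, f = 0 — SINGULAR.
  x = -2: f_y(-2, y) = -3*y**2 + 16*y - 20; vanishes at y ∈ {2}. (-2, 2): f_x = -5 ≠ 0.
  x = -1: f_y(-1, y) = -3*y**2 + 18*y - 24; vanishes at y ∈ {2, 4}. (-1, 2): f_x = -16 ≠ 0; (-1, 4): f_x = -12 ≠ 0.
  x = 0: f_y(0, y) = -3*y**2 + 20*y - 28; vanishes at y ∈ {2}. (0, 2): f_x = -33 ≠ 0.
  x = 1: f_y(1, y) = -3*y**2 + 22*y - 32; vanishes at y ∈ {2}. (1, 2): f_x = -56 ≠ 0.
  x = 2: f_y(2, y) = -3*y**2 + 24*y - 36; vanishes at y ∈ {2}. (2, 2): f_x = -85 ≠ 0.
  x = 3: f_y(3, y) = -3*y**2 + 26*y - 40; vanishes at y ∈ {2}. (3, 2): f_x = -120 ≠ 0.
  x = 4: f_y(4, y) = -3*y**2 + 28*y - 44; vanishes at y ∈ {2}. (4, 2): f_x = -161 ≠ 0.
Only singular point on the grid: (-3, 2).
Classify: substitute x = -3 + u, y = 2 + v and expand: f = -u**3 - u**2 + u*v**2 - v**3 + v**2.
No constant or linear terms (consistent with a singular point). Quadratic part: -u**2 + v**2. Cubic part: -u**3 + u*v**2 - v**3.
The quadratic part v**2 - u**2 = (v − u)(v + u) splits into two distinct linear factors, so there are two distinct tangent lines y − 2 = ±(x − -3) — this is a node (ordinary double point).
Classification: node.


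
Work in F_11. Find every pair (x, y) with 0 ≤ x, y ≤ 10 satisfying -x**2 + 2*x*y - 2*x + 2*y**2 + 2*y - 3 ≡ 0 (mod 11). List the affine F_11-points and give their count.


Affine F_11-points: {(1, 1), (1, 8), (2, 0), (2, 8), (7, 0), (7, 3), (8, 3), (8, 10), (10, 1), (10, 10)}; count = 10.

For each of the 121 pairs (x, y) ∈ F_11², evaluate f(x, y) mod 11. Record the zeros.
  x = 0: [0↦8, 1↦1, 2↦9, 3↦10, 4↦4, 5↦2, 6↦4, 7↦10, 8↦9, 9↦1, 10↦8]  zeros at y ∈ ∅
  x = 1: [0↦5, 1↦0, 2↦10, 3↦2, 4↦9, 5↦9, 6↦2, 7↦10, 8↦0, 9↦5, 10↦3]  zeros at y ∈ {1, 8}
  x = 2: [0↦0, 1↦8, 2↦9, 3↦3, 4↦1, 5↦3, 6↦9, 7↦8, 8↦0, 9↦7, 10↦7]  zeros at y ∈ {0, 8}
  x = 3: [0↦4, 1↦3, 2↦6, 3↦2, 4↦2, 5↦6, 6↦3, 7↦4, 8↦9, 9↦7, 10↦9]  zeros at y ∈ ∅
  x = 4: [0↦6, 1↦7, 2↦1, 3↦10, 4↦1, 5↦7, 6↦6, 7↦9, 8↦5, 9↦5, 10↦9]  zeros at y ∈ ∅
  x = 5: [0↦6, 1↦9, 2↦5, 3↦5, 4↦9, 5↦6, 6↦7, 7↦1, 8↦10, 9↦1, 10↦7]  zeros at y ∈ ∅
  x = 6: [0↦4, 1↦9, 2↦7, 3↦9, 4↦4, 5↦3, 6↦6, 7↦2, 8↦2, 9↦6, 10↦3]  zeros at y ∈ ∅
  x = 7: [0↦0, 1↦7, 2↦7, 3↦0, 4↦8, 5↦9, 6↦3, 7↦1, 8↦3, 9↦9, 10↦8]  zeros at y ∈ {0, 3}
  x = 8: [0↦5, 1↦3, 2↦5, 3↦0, 4↦10, 5↦2, 6↦9, 7↦9, 8↦2, 9↦10, 10↦0]  zeros at y ∈ {3, 10}
  x = 9: [0↦8, 1↦8, 2↦1, 3↦9, 4↦10, 5↦4, 6↦2, 7↦4, 8↦10, 9↦9, 10↦1]  zeros at y ∈ ∅
  x = 10: [0↦9, 1↦0, 2↦6, 3↦5, 4↦8, 5↦4, 6↦4, 7↦8, 8↦5, 9↦6, 10↦0]  zeros at y ∈ {1, 10}
Collecting zeros: affine points = {(1, 1), (1, 8), (2, 0), (2, 8), (7, 0), (7, 3), (8, 3), (8, 10), (10, 1), (10, 10)}.
Total count |C(F_11)_aff| = 10.


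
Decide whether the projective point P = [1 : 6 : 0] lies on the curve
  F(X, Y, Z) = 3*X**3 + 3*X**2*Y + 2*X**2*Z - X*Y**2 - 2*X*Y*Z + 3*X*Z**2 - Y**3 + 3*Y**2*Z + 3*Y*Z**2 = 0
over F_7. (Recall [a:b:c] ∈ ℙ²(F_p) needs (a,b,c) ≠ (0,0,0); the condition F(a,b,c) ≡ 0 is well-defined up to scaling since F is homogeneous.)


F(1,6,0) ≡ 0 (mod 7); P is on the curve.

Evaluate F(1, 6, 0) term-by-term (mod 7).
  3*X**3 ↦ 3·1·1·1 = 3
  3*X**2*Y ↦ 3·1·6·1 = 18
  2*X**2*Z ↦ 2·1·1·0 = 0
  -X*Y**2 ↦ -1·1·36·1 = -36
  -2*X*Y*Z ↦ -2·1·6·0 = 0
  3*X*Z**2 ↦ 3·1·1·0 = 0
  -Y**3 ↦ -1·1·216·1 = -216
  3*Y**2*Z ↦ 3·1·36·0 = 0
  3*Y*Z**2 ↦ 3·1·6·0 = 0
Sum: F(1, 6, 0) = (3) + (18) + (0) + (-36) + (0) + (0) + (-216) + (0) + (0) = -231.
Reducing mod 7: -231 ≡ 0 (mod 7).
Since F(a, b, c) ≡ 0 (mod 7), P lies on the curve.


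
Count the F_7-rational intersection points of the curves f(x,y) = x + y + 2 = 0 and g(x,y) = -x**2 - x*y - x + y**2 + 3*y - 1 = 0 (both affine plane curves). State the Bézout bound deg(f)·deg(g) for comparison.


Common zeros: {(1, 4), (4, 1)}; count = 2; Bézout bound = 2.

deg(f) = 1, deg(g) = 2, so Bézout bound = 2.
Scan x ∈ F_7. For each x, list the y ∈ F_7 with f(x, y) ≡ 0 and those with g(x, y) ≡ 0 (mod 7); the common zeros in that column are the intersection.
  x = 0: f ≡ 0 at y ∈ {5}; g ≡ 0 at y ∈ ∅; common: ∅.
  x = 1: f ≡ 0 at y ∈ {4}; g ≡ 0 at y ∈ {1, 4}; common: {4}.
  x = 2: f ≡ 0 at y ∈ {3}; g ≡ 0 at y ∈ {0, 6}; common: ∅.
  x = 3: f ≡ 0 at y ∈ {2}; g ≡ 0 at y ∈ ∅; common: ∅.
  x = 4: f ≡ 0 at y ∈ {1}; g ≡ 0 at y ∈ {0, 1}; common: {1}.
  x = 5: f ≡ 0 at y ∈ {0}; g ≡ 0 at y ∈ {3, 6}; common: ∅.
  x = 6: f ≡ 0 at y ∈ {6}; g ≡ 0 at y ∈ ∅; common: ∅.
Collecting: common zeros = {(1, 4), (4, 1)}, so the count is 2.
Comparison with the Bézout bound: 2 ≤ 2 = deg(f)·deg(g), as expected for curves with no common component (the bound is attained).


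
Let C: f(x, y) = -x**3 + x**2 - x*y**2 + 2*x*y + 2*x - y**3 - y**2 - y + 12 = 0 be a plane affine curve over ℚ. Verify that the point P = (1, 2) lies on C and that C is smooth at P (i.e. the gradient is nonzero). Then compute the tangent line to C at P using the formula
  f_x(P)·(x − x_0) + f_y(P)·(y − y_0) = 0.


Tangent line at P: x - 19*y + 37 = 0.

Step 1: f(1, 2) = 0, so P lies on C.
Step 2: partial derivatives
  f_x(x, y) = -3*x**2 + 2*x - y**2 + 2*y + 2, f_y(x, y) = -2*x*y + 2*x - 3*y**2 - 2*y - 1.
  f_x(P) = 1, f_y(P) = -19 (gradient nonzero, so P is smooth).
Step 3: tangent line at P: 1·(x − 1) + -19·(y − 2) = 0.
Expanding: x - 19*y + 37 = 0.


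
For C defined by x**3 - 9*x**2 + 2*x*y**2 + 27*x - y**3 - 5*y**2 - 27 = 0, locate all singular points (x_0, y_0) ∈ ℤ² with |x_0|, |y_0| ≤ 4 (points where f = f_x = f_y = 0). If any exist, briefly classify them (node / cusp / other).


Singular points: {(3, 0)}; classification: cusp.

Compute partial derivatives:
  f_x = 3*x**2 - 18*x + 2*y**2 + 27.
  f_y = 4*x*y - 3*y**2 - 10*y.
Scan x_0 ∈ {−4, ..., 4}. For each x_0, f_y(x_0, y) is a polynomial in y; find its integer roots y ∈ {−4, ..., 4}, then test f_x and f at those candidates.
  x = -4: f_y(-4, y) = -3*y**2 - 26*y; vanishes at y ∈ {0}. (-4, 0): f_x = 147 ≠ 0.
  x = -3: f_y(-3, y) = -3*y**2 - 22*y; vanishes at y ∈ {0}. (-3, 0): f_x = 108 ≠ 0.
  x = -2: f_y(-2, y) = -3*y**2 - 18*y; vanishes at y ∈ {0}. (-2, 0): f_x = 75 ≠ 0.
  x = -1: f_y(-1, y) = -3*y**2 - 14*y; vanishes at y ∈ {0}. (-1, 0): f_x = 48 ≠ 0.
  x = 0: f_y(0, y) = -3*y**2 - 10*y; vanishes at y ∈ {0}. (0, 0): f_x = 27 ≠ 0.
  x = 1: f_y(1, y) = -3*y**2 - 6*y; vanishes at y ∈ {-2, 0}. (1, -2): f_x = 20 ≠ 0; (1, 0): f_x = 12 ≠ 0.
  x = 2: f_y(2, y) = -3*y**2 - 2*y; vanishes at y ∈ {0}. (2, 0): f_x = 3 ≠ 0.
  x = 3: f_y(3, y) = -3*y**2 + 2*y; vanishes at y ∈ {0}. (3, 0): f_x = 0, f = 0 — SINGULAR.
  x = 4: f_y(4, y) = -3*y**2 + 6*y; vanishes at y ∈ {0, 2}. (4, 0): f_x = 3 ≠ 0; (4, 2): f_x = 11 ≠ 0.
Only singular point on the grid: (3, 0).
Classify: substitute x = 3 + u, y = 0 + v and expand: f = u**3 + 2*u*v**2 - v**3 + v**2.
No constant or linear terms (consistent with a singular point). Quadratic part: v**2. Cubic part: u**3 + 2*u*v**2 - v**3.
The quadratic part v**2 is a perfect square, so there is a single (double) tangent line v = 0, i.e. y = 0. Restricting the cubic part to that line (v = 0) leaves u**3 ≠ 0, so f is not divisible by v and the branch is v² ≈ -u**3 to lowest order — this is a cusp.
Classification: cusp.


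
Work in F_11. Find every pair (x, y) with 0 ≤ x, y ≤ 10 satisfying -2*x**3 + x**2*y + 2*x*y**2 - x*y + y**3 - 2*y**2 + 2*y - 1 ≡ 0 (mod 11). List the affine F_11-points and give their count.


Affine F_11-points: {(0, 1), (1, 1), (1, 5), (3, 0), (5, 1), (5, 6), (5, 7), (6, 3), (8, 8), (9, 9), (9, 10), (10, 7)}; count = 12.

For each of the 121 pairs (x, y) ∈ F_11², evaluate f(x, y) mod 11. Record the zeros.
  x = 0: [0↦10, 1↦0, 2↦3, 3↦3, 4↦6, 5↦7, 6↦1, 7↦5, 8↦3, 9↦1, 10↦5]  zeros at y ∈ {1}
  x = 1: [0↦8, 1↦0, 2↦9, 3↦8, 4↦3, 5↦0, 6↦5, 7↦2, 8↦8, 9↦7, 10↦5]  zeros at y ∈ {1, 5}
  x = 2: [0↦5, 1↦1, 2↦7, 3↦7, 4↦7, 5↦2, 6↦9, 7↦1, 8↦6, 9↦8, 10↦2]  zeros at y ∈ ∅
  x = 3: [0↦0, 1↦2, 2↦7, 3↦10, 4↦6, 5↦1, 6↦1, 7↦1, 8↦7, 9↦3, 10↦6]  zeros at y ∈ {0}
  x = 4: [0↦3, 1↦2, 2↦8, 3↦5, 4↦10, 5↦7, 6↦2, 7↦1, 8↦10, 9↦2, 10↦5]  zeros at y ∈ ∅
  x = 5: [0↦2, 1↦0, 2↦9, 3↦2, 4↦7, 5↦8, 6↦0, 7↦0, 8↦3, 9↦4, 10↦9]  zeros at y ∈ {1, 6, 7}
  x = 6: [0↦7, 1↦6, 2↦9, 3↦0, 4↦7, 5↦3, 6↦5, 7↦8, 8↦7, 9↦8, 10↦6]  zeros at y ∈ {3}
  x = 7: [0↦6, 1↦8, 2↦7, 3↦9, 4↦9, 5↦2, 6↦5, 7↦2, 8↦10, 9↦2, 10↦6]  zeros at y ∈ ∅
  x = 8: [0↦9, 1↦5, 2↦2, 3↦6, 4↦1, 5↦4, 6↦10, 7↦3, 8↦0, 9↦7, 10↦8]  zeros at y ∈ {8}
  x = 9: [0↦4, 1↦7, 2↦4, 3↦1, 4↦4, 5↦8, 6↦8, 7↦10, 8↦9, 9↦0, 10↦0]  zeros at y ∈ {9, 10}
  x = 10: [0↦1, 1↦2, 2↦1, 3↦4, 4↦6, 5↦2, 6↦9, 7↦0, 8↦3, 9↦2, 10↦3]  zeros at y ∈ {7}
Collecting zeros: affine points = {(0, 1), (1, 1), (1, 5), (3, 0), (5, 1), (5, 6), (5, 7), (6, 3), (8, 8), (9, 9), (9, 10), (10, 7)}.
Total count |C(F_11)_aff| = 12.


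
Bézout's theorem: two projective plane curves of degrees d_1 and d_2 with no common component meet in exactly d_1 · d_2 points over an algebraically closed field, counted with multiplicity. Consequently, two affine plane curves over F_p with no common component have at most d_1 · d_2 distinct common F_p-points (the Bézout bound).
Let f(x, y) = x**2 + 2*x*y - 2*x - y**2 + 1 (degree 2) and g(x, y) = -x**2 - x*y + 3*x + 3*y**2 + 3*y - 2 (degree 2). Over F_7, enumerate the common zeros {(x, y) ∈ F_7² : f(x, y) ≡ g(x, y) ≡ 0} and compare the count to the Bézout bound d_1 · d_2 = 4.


Common zeros: {(1, 0)}; count = 1; Bézout bound = 4.

deg(f) = 2, deg(g) = 2, so Bézout bound = 4.
Scan x ∈ F_7. For each x, list the y ∈ F_7 with f(x, y) ≡ 0 and those with g(x, y) ≡ 0 (mod 7); the common zeros in that column are the intersection.
  x = 0: f ≡ 0 at y ∈ {1, 6}; g ≡ 0 at y ∈ ∅; common: ∅.
  x = 1: f ≡ 0 at y ∈ {0, 2}; g ≡ 0 at y ∈ {0, 4}; common: {0}.
  x = 2: f ≡ 0 at y ∈ ∅; g ≡ 0 at y ∈ {0, 2}; common: ∅.
  x = 3: f ≡ 0 at y ∈ ∅; g ≡ 0 at y ∈ ∅; common: ∅.
  x = 4: f ≡ 0 at y ∈ {2, 6}; g ≡ 0 at y ∈ ∅; common: ∅.
  x = 5: f ≡ 0 at y ∈ ∅; g ≡ 0 at y ∈ {4, 6}; common: ∅.
  x = 6: f ≡ 0 at y ∈ ∅; g ≡ 0 at y ∈ {2, 6}; common: ∅.
Collecting: common zeros = {(1, 0)}, so the count is 1.
Comparison with the Bézout bound: 1 ≤ 4 = deg(f)·deg(g), as expected for curves with no common component (the affine F_7-count falls short of the bound because intersections may lie at infinity, over extension fields, or carry multiplicity).


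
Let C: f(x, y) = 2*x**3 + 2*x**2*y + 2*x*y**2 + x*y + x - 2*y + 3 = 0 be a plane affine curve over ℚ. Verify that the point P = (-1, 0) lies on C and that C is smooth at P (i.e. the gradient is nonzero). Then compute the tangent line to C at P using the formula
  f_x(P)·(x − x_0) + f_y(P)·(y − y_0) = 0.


Tangent line at P: 7*x - y + 7 = 0.

Step 1: f(-1, 0) = 0, so P lies on C.
Step 2: partial derivatives
  f_x(x, y) = 6*x**2 + 4*x*y + 2*y**2 + y + 1, f_y(x, y) = 2*x**2 + 4*x*y + x - 2.
  f_x(P) = 7, f_y(P) = -1 (gradient nonzero, so P is smooth).
Step 3: tangent line at P: 7·(x − -1) + -1·(y − 0) = 0.
Expanding: 7*x - y + 7 = 0.


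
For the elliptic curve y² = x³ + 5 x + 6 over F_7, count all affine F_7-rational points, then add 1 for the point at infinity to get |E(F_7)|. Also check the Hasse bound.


Affine points = {(5, 3), (5, 4), (6, 0)}; affine count = 3; |E(F_7)| = 4.

Discriminant check: Δ ∝ 4a³ + 27b² = 4·5³ + 27·6² = 4·125 + 27·36 ≡ 2 (mod 7). Nonzero ⇒ E is nonsingular.
For each x ∈ F_7, compute rhs = x³ + 5·x + 6 mod 7, then count y ∈ F_7 with y² ≡ rhs.
  x = 0: rhs = 6, matching y values: none (0 points).
  x = 1: rhs = 5, matching y values: none (0 points).
  x = 2: rhs = 3, matching y values: none (0 points).
  x = 3: rhs = 6, matching y values: none (0 points).
  x = 4: rhs = 6, matching y values: none (0 points).
  x = 5: rhs = 2, matching y values: 3, 4 (2 points).
  x = 6: rhs = 0, matching y values: 0 (1 points).
Total affine count: 3.
Full point count |E(F_7)| = 3 + 1 = 4.
Hasse bound: |4 − (7+1)| = |-4| = 4 ≤ 2√7 ≈ 5.2915 ✓.


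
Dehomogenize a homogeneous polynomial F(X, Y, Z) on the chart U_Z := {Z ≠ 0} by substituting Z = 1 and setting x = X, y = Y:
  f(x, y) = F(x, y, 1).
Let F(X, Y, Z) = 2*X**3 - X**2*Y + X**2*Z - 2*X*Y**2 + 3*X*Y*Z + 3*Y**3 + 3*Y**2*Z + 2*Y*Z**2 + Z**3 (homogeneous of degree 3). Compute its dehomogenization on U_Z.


f(x, y) = 2*x**3 - x**2*y + x**2 - 2*x*y**2 + 3*x*y + 3*y**3 + 3*y**2 + 2*y + 1

On U_Z we set Z = 1. Each monomial c·X^i·Y^j·Z^k in F becomes c·x^i·y^j·1^k = c·x^i·y^j.
Substituting Z = 1: F(X, Y, 1) = 2*x**3 - x**2*y + x**2 - 2*x*y**2 + 3*x*y + 3*y**3 + 3*y**2 + 2*y + 1.
Note: deg(f) ≤ deg(F) = 3; strict inequality happens when F is divisible by Z (lost terms).


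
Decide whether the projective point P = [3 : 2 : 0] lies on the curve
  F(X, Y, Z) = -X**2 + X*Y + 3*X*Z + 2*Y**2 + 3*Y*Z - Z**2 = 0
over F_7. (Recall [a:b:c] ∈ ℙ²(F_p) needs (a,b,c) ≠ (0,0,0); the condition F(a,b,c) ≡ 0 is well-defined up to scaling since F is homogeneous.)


F(3,2,0) ≡ 5 (mod 7); P is NOT on the curve.

Evaluate F(3, 2, 0) term-by-term (mod 7).
  -X**2 ↦ -1·9·1·1 = -9
  X*Y ↦ 1·3·2·1 = 6
  3*X*Z ↦ 3·3·1·0 = 0
  2*Y**2 ↦ 2·1·4·1 = 8
  3*Y*Z ↦ 3·1·2·0 = 0
  -Z**2 ↦ -1·1·1·0 = 0
Sum: F(3, 2, 0) = (-9) + (6) + (0) + (8) + (0) + (0) = 5.
Reducing mod 7: 5 ≡ 5 (mod 7).
Since F(a, b, c) ≡ 5 ≠ 0 (mod 7), P does NOT lie on the curve.


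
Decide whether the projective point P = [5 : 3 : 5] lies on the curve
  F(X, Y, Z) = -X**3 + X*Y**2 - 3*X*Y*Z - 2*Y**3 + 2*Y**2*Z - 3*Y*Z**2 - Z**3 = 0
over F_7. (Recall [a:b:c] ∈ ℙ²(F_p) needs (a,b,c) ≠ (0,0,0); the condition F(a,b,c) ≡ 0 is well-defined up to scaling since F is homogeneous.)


F(5,3,5) ≡ 4 (mod 7); P is NOT on the curve.

Evaluate F(5, 3, 5) term-by-term (mod 7).
  -X**3 ↦ -1·125·1·1 = -125
  X*Y**2 ↦ 1·5·9·1 = 45
  -3*X*Y*Z ↦ -3·5·3·5 = -225
  -2*Y**3 ↦ -2·1·27·1 = -54
  2*Y**2*Z ↦ 2·1·9·5 = 90
  -3*Y*Z**2 ↦ -3·1·3·25 = -225
  -Z**3 ↦ -1·1·1·125 = -125
Sum: F(5, 3, 5) = (-125) + (45) + (-225) + (-54) + (90) + (-225) + (-125) = -619.
Reducing mod 7: -619 ≡ 4 (mod 7).
Since F(a, b, c) ≡ 4 ≠ 0 (mod 7), P does NOT lie on the curve.


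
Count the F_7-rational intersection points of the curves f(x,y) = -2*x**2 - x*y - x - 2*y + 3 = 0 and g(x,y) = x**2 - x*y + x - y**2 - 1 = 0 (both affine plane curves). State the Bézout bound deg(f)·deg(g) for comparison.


Common zeros: ∅; count = 0; Bézout bound = 4.

deg(f) = 2, deg(g) = 2, so Bézout bound = 4.
Scan x ∈ F_7. For each x, list the y ∈ F_7 with f(x, y) ≡ 0 and those with g(x, y) ≡ 0 (mod 7); the common zeros in that column are the intersection.
  x = 0: f ≡ 0 at y ∈ {5}; g ≡ 0 at y ∈ ∅; common: ∅.
  x = 1: f ≡ 0 at y ∈ {0}; g ≡ 0 at y ∈ ∅; common: ∅.
  x = 2: f ≡ 0 at y ∈ {0}; g ≡ 0 at y ∈ ∅; common: ∅.
  x = 3: f ≡ 0 at y ∈ {2}; g ≡ 0 at y ∈ {1, 3}; common: ∅.
  x = 4: f ≡ 0 at y ∈ {5}; g ≡ 0 at y ∈ {1, 2}; common: ∅.
  x = 5: f ≡ 0 at y ∈ ∅; g ≡ 0 at y ∈ {4, 5}; common: ∅.
  x = 6: f ≡ 0 at y ∈ {2}; g ≡ 0 at y ∈ {3, 5}; common: ∅.
Collecting: common zeros = ∅, so the count is 0.
Comparison with the Bézout bound: 0 ≤ 4 = deg(f)·deg(g), as expected for curves with no common component (the affine F_7-count falls short of the bound because intersections may lie at infinity, over extension fields, or carry multiplicity).


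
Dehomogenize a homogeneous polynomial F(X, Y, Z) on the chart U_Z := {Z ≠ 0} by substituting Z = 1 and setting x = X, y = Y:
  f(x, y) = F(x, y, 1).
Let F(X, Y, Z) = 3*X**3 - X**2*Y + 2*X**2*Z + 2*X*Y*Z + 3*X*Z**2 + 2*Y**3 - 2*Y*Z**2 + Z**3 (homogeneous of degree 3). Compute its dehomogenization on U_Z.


f(x, y) = 3*x**3 - x**2*y + 2*x**2 + 2*x*y + 3*x + 2*y**3 - 2*y + 1

On U_Z we set Z = 1. Each monomial c·X^i·Y^j·Z^k in F becomes c·x^i·y^j·1^k = c·x^i·y^j.
Substituting Z = 1: F(X, Y, 1) = 3*x**3 - x**2*y + 2*x**2 + 2*x*y + 3*x + 2*y**3 - 2*y + 1.
Note: deg(f) ≤ deg(F) = 3; strict inequality happens when F is divisible by Z (lost terms).


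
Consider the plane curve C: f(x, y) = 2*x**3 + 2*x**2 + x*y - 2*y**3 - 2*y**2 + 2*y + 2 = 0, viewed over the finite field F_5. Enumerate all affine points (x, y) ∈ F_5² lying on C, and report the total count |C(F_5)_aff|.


Affine F_5-points: {(0, 1), (0, 4), (1, 1), (2, 2), (3, 1), (3, 2), (4, 2)}; count = 7.

For each of the 25 pairs (x, y) ∈ F_5², evaluate f(x, y) mod 5. Record the zeros.
  x = 0: [0↦2, 1↦0, 2↦2, 3↦1, 4↦0]  zeros at y ∈ {1, 4}
  x = 1: [0↦1, 1↦0, 2↦3, 3↦3, 4↦3]  zeros at y ∈ {1}
  x = 2: [0↦1, 1↦1, 2↦0, 3↦1, 4↦2]  zeros at y ∈ {2}
  x = 3: [0↦4, 1↦0, 2↦0, 3↦2, 4↦4]  zeros at y ∈ {1, 2}
  x = 4: [0↦2, 1↦4, 2↦0, 3↦3, 4↦1]  zeros at y ∈ {2}
Collecting zeros: affine points = {(0, 1), (0, 4), (1, 1), (2, 2), (3, 1), (3, 2), (4, 2)}.
Total count |C(F_5)_aff| = 7.


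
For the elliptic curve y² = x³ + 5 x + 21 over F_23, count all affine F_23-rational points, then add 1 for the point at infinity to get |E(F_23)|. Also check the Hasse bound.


Affine points = {(1, 2), (1, 21), (2, 4), (2, 19), (4, 6), (4, 17), (7, 10), (7, 13), (9, 6), (9, 17), (10, 6), (10, 17), (11, 2), (11, 21), (13, 11), (13, 12), (14, 11), (14, 12), (18, 3), (18, 20), (19, 11), (19, 12), (20, 5), (20, 18), (21, 7), (21, 16)}; affine count = 26; |E(F_23)| = 27.

Discriminant check: Δ ∝ 4a³ + 27b² = 4·5³ + 27·21² = 4·125 + 27·441 ≡ 10 (mod 23). Nonzero ⇒ E is nonsingular.
For each x ∈ F_23, compute rhs = x³ + 5·x + 21 mod 23, then count y ∈ F_23 with y² ≡ rhs.
  x = 0: rhs = 21, matching y values: none (0 points).
  x = 1: rhs = 4, matching y values: 2, 21 (2 points).
  x = 2: rhs = 16, matching y values: 4, 19 (2 points).
  x = 3: rhs = 17, matching y values: none (0 points).
  x = 4: rhs = 13, matching y values: 6, 17 (2 points).
  x = 5: rhs = 10, matching y values: none (0 points).
  x = 6: rhs = 14, matching y values: none (0 points).
  x = 7: rhs = 8, matching y values: 10, 13 (2 points).
  x = 8: rhs = 21, matching y values: none (0 points).
  x = 9: rhs = 13, matching y values: 6, 17 (2 points).
  x = 10: rhs = 13, matching y values: 6, 17 (2 points).
  x = 11: rhs = 4, matching y values: 2, 21 (2 points).
  x = 12: rhs = 15, matching y values: none (0 points).
  x = 13: rhs = 6, matching y values: 11, 12 (2 points).
  x = 14: rhs = 6, matching y values: 11, 12 (2 points).
  x = 15: rhs = 21, matching y values: none (0 points).
  x = 16: rhs = 11, matching y values: none (0 points).
  x = 17: rhs = 5, matching y values: none (0 points).
  x = 18: rhs = 9, matching y values: 3, 20 (2 points).
  x = 19: rhs = 6, matching y values: 11, 12 (2 points).
  x = 20: rhs = 2, matching y values: 5, 18 (2 points).
  x = 21: rhs = 3, matching y values: 7, 16 (2 points).
  x = 22: rhs = 15, matching y values: none (0 points).
Total affine count: 26.
Full point count |E(F_23)| = 26 + 1 = 27.
Hasse bound: |27 − (23+1)| = |3| = 3 ≤ 2√23 ≈ 9.5917 ✓.


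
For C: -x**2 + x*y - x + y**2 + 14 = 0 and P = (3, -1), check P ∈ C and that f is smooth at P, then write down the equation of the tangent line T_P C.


Tangent line at P: -8*x + y + 25 = 0.

Step 1: f(3, -1) = 0, so P lies on C.
Step 2: partial derivatives
  f_x(x, y) = -2*x + y - 1, f_y(x, y) = x + 2*y.
  f_x(P) = -8, f_y(P) = 1 (gradient nonzero, so P is smooth).
Step 3: tangent line at P: -8·(x − 3) + 1·(y − -1) = 0.
Expanding: -8*x + y + 25 = 0.


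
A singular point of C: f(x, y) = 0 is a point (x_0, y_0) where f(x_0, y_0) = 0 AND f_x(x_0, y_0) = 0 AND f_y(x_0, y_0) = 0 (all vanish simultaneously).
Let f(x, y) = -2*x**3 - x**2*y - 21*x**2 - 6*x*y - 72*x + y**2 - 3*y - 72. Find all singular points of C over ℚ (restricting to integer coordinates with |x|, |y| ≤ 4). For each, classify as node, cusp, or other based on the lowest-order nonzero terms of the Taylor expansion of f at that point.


Singular points: {(-3, -3)}; classification: cusp.

Compute partial derivatives:
  f_x = -6*x**2 - 2*x*y - 42*x - 6*y - 72.
  f_y = -x**2 - 6*x + 2*y - 3.
Scan x_0 ∈ {−4, ..., 4}. For each x_0, f_y(x_0, y) is a polynomial in y; find its integer roots y ∈ {−4, ..., 4}, then test f_x and f at those candidates.
  x = -4: f_y(-4, y) = 2*y + 5; no integer root y with |y| ≤ 4.
  x = -3: f_y(-3, y) = 2*y + 6; vanishes at y ∈ {-3}. (-3, -3): f_x = 0, f = 0 — SINGULAR.
  x = -2: f_y(-2, y) = 2*y + 5; no integer root y with |y| ≤ 4.
  x = -1: f_y(-1, y) = 2*y + 2; vanishes at y ∈ {-1}. (-1, -1): f_x = -32 ≠ 0.
  x = 0: f_y(0, y) = 2*y - 3; no integer root y with |y| ≤ 4.
  x = 1: f_y(1, y) = 2*y - 10; no integer root y with |y| ≤ 4.
  x = 2: f_y(2, y) = 2*y - 19; no integer root y with |y| ≤ 4.
  x = 3: f_y(3, y) = 2*y - 30; no integer root y with |y| ≤ 4.
  x = 4: f_y(4, y) = 2*y - 43; no integer root y with |y| ≤ 4.
Only singular point on the grid: (-3, -3).
Classify: substitute x = -3 + u, y = -3 + v and expand: f = -2*u**3 - u**2*v + v**2.
No constant or linear terms (consistent with a singular point). Quadratic part: v**2. Cubic part: -2*u**3 - u**2*v.
The quadratic part v**2 is a perfect square, so there is a single (double) tangent line v = 0, i.e. y = -3. Restricting the cubic part to that line (v = 0) leaves -2*u**3 ≠ 0, so f is not divisible by v and the branch is v² ≈ 2*u**3 to lowest order — this is a cusp.
Classification: cusp.


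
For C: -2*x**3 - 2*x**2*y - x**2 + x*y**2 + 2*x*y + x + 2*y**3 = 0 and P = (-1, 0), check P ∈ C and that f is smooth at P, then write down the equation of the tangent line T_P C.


Tangent line at P: -3*x - 4*y - 3 = 0.

Step 1: f(-1, 0) = 0, so P lies on C.
Step 2: partial derivatives
  f_x(x, y) = -6*x**2 - 4*x*y - 2*x + y**2 + 2*y + 1, f_y(x, y) = -2*x**2 + 2*x*y + 2*x + 6*y**2.
  f_x(P) = -3, f_y(P) = -4 (gradient nonzero, so P is smooth).
Step 3: tangent line at P: -3·(x − -1) + -4·(y − 0) = 0.
Expanding: -3*x - 4*y - 3 = 0.


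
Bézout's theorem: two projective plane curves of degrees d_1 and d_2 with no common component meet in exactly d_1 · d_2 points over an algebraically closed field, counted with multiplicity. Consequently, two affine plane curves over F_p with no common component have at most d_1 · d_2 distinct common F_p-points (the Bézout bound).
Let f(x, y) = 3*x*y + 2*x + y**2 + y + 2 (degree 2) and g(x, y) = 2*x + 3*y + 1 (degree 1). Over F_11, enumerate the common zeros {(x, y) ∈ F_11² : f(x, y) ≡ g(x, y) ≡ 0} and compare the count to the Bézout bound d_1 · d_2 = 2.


Common zeros: ∅; count = 0; Bézout bound = 2.

deg(f) = 2, deg(g) = 1, so Bézout bound = 2.
Scan x ∈ F_11. For each x, list the y ∈ F_11 with f(x, y) ≡ 0 and those with g(x, y) ≡ 0 (mod 11); the common zeros in that column are the intersection.
  x = 0: f ≡ 0 at y ∈ {4, 6}; g ≡ 0 at y ∈ {7}; common: ∅.
  x = 1: f ≡ 0 at y ∈ {9}; g ≡ 0 at y ∈ {10}; common: ∅.
  x = 2: f ≡ 0 at y ∈ {5, 10}; g ≡ 0 at y ∈ {2}; common: ∅.
  x = 3: f ≡ 0 at y ∈ ∅; g ≡ 0 at y ∈ {5}; common: ∅.
  x = 4: f ≡ 0 at y ∈ ∅; g ≡ 0 at y ∈ {8}; common: ∅.
  x = 5: f ≡ 0 at y ∈ ∅; g ≡ 0 at y ∈ {0}; common: ∅.
  x = 6: f ≡ 0 at y ∈ ∅; g ≡ 0 at y ∈ {3}; common: ∅.
  x = 7: f ≡ 0 at y ∈ ∅; g ≡ 0 at y ∈ {6}; common: ∅.
  x = 8: f ≡ 0 at y ∈ {1, 7}; g ≡ 0 at y ∈ {9}; common: ∅.
  x = 9: f ≡ 0 at y ∈ {8}; g ≡ 0 at y ∈ {1}; common: ∅.
  x = 10: f ≡ 0 at y ∈ {0, 2}; g ≡ 0 at y ∈ {4}; common: ∅.
Collecting: common zeros = ∅, so the count is 0.
Comparison with the Bézout bound: 0 ≤ 2 = deg(f)·deg(g), as expected for curves with no common component (the affine F_11-count falls short of the bound because intersections may lie at infinity, over extension fields, or carry multiplicity).


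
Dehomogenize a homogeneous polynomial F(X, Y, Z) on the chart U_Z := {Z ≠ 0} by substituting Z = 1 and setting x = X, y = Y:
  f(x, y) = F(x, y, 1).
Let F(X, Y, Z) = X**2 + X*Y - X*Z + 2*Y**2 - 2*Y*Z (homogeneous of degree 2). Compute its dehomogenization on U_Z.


f(x, y) = x**2 + x*y - x + 2*y**2 - 2*y

On U_Z we set Z = 1. Each monomial c·X^i·Y^j·Z^k in F becomes c·x^i·y^j·1^k = c·x^i·y^j.
Substituting Z = 1: F(X, Y, 1) = x**2 + x*y - x + 2*y**2 - 2*y.
Note: deg(f) ≤ deg(F) = 2; strict inequality happens when F is divisible by Z (lost terms).


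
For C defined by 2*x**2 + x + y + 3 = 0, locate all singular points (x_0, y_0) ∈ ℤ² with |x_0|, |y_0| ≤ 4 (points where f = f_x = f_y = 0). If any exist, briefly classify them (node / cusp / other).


No singular points in the scanned grid; C is smooth there.

Compute partial derivatives:
  f_x = 4*x + 1.
  f_y = 1.
f_y = 1 is a nonzero constant, so f_y never vanishes: no point (x, y) can satisfy f = f_x = f_y = 0. In particular no (x, y) ∈ {−4, ..., 4}² is singular; the curve is smooth.


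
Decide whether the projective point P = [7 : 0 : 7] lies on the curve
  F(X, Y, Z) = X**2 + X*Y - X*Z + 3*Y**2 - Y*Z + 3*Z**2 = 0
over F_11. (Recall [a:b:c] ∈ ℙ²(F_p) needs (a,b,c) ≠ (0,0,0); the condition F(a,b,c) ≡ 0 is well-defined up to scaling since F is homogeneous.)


F(7,0,7) ≡ 4 (mod 11); P is NOT on the curve.

Evaluate F(7, 0, 7) term-by-term (mod 11).
  X**2 ↦ 1·49·1·1 = 49
  X*Y ↦ 1·7·0·1 = 0
  -X*Z ↦ -1·7·1·7 = -49
  3*Y**2 ↦ 3·1·0·1 = 0
  -Y*Z ↦ -1·1·0·7 = 0
  3*Z**2 ↦ 3·1·1·49 = 147
Sum: F(7, 0, 7) = (49) + (0) + (-49) + (0) + (0) + (147) = 147.
Reducing mod 11: 147 ≡ 4 (mod 11).
Since F(a, b, c) ≡ 4 ≠ 0 (mod 11), P does NOT lie on the curve.


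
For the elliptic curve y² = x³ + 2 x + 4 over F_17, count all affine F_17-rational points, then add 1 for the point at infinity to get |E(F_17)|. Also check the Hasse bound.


Affine points = {(0, 2), (0, 15), (2, 4), (2, 13), (4, 5), (4, 12), (7, 2), (7, 15), (10, 2), (10, 15), (13, 0), (15, 3), (15, 14), (16, 1), (16, 16)}; affine count = 15; |E(F_17)| = 16.

Discriminant check: Δ ∝ 4a³ + 27b² = 4·2³ + 27·4² = 4·8 + 27·16 ≡ 5 (mod 17). Nonzero ⇒ E is nonsingular.
For each x ∈ F_17, compute rhs = x³ + 2·x + 4 mod 17, then count y ∈ F_17 with y² ≡ rhs.
  x = 0: rhs = 4, matching y values: 2, 15 (2 points).
  x = 1: rhs = 7, matching y values: none (0 points).
  x = 2: rhs = 16, matching y values: 4, 13 (2 points).
  x = 3: rhs = 3, matching y values: none (0 points).
  x = 4: rhs = 8, matching y values: 5, 12 (2 points).
  x = 5: rhs = 3, matching y values: none (0 points).
  x = 6: rhs = 11, matching y values: none (0 points).
  x = 7: rhs = 4, matching y values: 2, 15 (2 points).
  x = 8: rhs = 5, matching y values: none (0 points).
  x = 9: rhs = 3, matching y values: none (0 points).
  x = 10: rhs = 4, matching y values: 2, 15 (2 points).
  x = 11: rhs = 14, matching y values: none (0 points).
  x = 12: rhs = 5, matching y values: none (0 points).
  x = 13: rhs = 0, matching y values: 0 (1 points).
  x = 14: rhs = 5, matching y values: none (0 points).
  x = 15: rhs = 9, matching y values: 3, 14 (2 points).
  x = 16: rhs = 1, matching y values: 1, 16 (2 points).
Total affine count: 15.
Full point count |E(F_17)| = 15 + 1 = 16.
Hasse bound: |16 − (17+1)| = |-2| = 2 ≤ 2√17 ≈ 8.2462 ✓.


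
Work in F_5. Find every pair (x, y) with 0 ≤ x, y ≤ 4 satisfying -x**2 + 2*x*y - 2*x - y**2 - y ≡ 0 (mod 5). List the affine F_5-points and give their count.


Affine F_5-points: {(0, 0), (0, 4), (1, 2), (1, 4), (3, 0)}; count = 5.

For each of the 25 pairs (x, y) ∈ F_5², evaluate f(x, y) mod 5. Record the zeros.
  x = 0: [0↦0, 1↦3, 2↦4, 3↦3, 4↦0]  zeros at y ∈ {0, 4}
  x = 1: [0↦2, 1↦2, 2↦0, 3↦1, 4↦0]  zeros at y ∈ {2, 4}
  x = 2: [0↦2, 1↦4, 2↦4, 3↦2, 4↦3]  zeros at y ∈ ∅
  x = 3: [0↦0, 1↦4, 2↦1, 3↦1, 4↦4]  zeros at y ∈ {0}
  x = 4: [0↦1, 1↦2, 2↦1, 3↦3, 4↦3]  zeros at y ∈ ∅
Collecting zeros: affine points = {(0, 0), (0, 4), (1, 2), (1, 4), (3, 0)}.
Total count |C(F_5)_aff| = 5.


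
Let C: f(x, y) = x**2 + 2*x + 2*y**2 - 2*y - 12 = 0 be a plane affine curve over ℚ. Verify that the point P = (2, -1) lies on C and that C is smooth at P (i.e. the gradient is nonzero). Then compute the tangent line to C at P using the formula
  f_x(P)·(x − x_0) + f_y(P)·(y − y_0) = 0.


Tangent line at P: 6*x - 6*y - 18 = 0.

Step 1: f(2, -1) = 0, so P lies on C.
Step 2: partial derivatives
  f_x(x, y) = 2*x + 2, f_y(x, y) = 4*y - 2.
  f_x(P) = 6, f_y(P) = -6 (gradient nonzero, so P is smooth).
Step 3: tangent line at P: 6·(x − 2) + -6·(y − -1) = 0.
Expanding: 6*x - 6*y - 18 = 0.


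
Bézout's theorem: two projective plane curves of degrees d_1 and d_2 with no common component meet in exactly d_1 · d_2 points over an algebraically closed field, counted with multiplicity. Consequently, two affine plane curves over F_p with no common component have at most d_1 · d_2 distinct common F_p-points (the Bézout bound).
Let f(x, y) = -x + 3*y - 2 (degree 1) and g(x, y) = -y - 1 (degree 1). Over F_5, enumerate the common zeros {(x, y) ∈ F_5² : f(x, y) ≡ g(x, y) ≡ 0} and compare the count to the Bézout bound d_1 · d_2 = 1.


Common zeros: {(0, 4)}; count = 1; Bézout bound = 1.

deg(f) = 1, deg(g) = 1, so Bézout bound = 1.
Scan x ∈ F_5. For each x, list the y ∈ F_5 with f(x, y) ≡ 0 and those with g(x, y) ≡ 0 (mod 5); the common zeros in that column are the intersection.
  x = 0: f ≡ 0 at y ∈ {4}; g ≡ 0 at y ∈ {4}; common: {4}.
  x = 1: f ≡ 0 at y ∈ {1}; g ≡ 0 at y ∈ {4}; common: ∅.
  x = 2: f ≡ 0 at y ∈ {3}; g ≡ 0 at y ∈ {4}; common: ∅.
  x = 3: f ≡ 0 at y ∈ {0}; g ≡ 0 at y ∈ {4}; common: ∅.
  x = 4: f ≡ 0 at y ∈ {2}; g ≡ 0 at y ∈ {4}; common: ∅.
Collecting: common zeros = {(0, 4)}, so the count is 1.
Comparison with the Bézout bound: 1 ≤ 1 = deg(f)·deg(g), as expected for curves with no common component (the bound is attained).


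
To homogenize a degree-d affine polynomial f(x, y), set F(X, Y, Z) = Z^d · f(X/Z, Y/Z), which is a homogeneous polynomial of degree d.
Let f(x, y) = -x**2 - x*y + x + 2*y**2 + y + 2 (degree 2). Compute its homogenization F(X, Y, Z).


F(X, Y, Z) = -X**2 - X*Y + X*Z + 2*Y**2 + Y*Z + 2*Z**2

deg(f) = 2.
Substitute x = X/Z, y = Y/Z into f, then multiply by Z^2.
  monomial -1·x^2·y^0 ↦ -1·X^2·Y^0·Z^0.
  monomial -1·x^1·y^1 ↦ -1·X^1·Y^1·Z^0.
  monomial 1·x^1·y^0 ↦ 1·X^1·Y^0·Z^1.
  monomial 2·x^0·y^2 ↦ 2·X^0·Y^2·Z^0.
  monomial 1·x^0·y^1 ↦ 1·X^0·Y^1·Z^1.
  monomial 2·x^0·y^0 ↦ 2·X^0·Y^0·Z^2.
Collecting: F(X, Y, Z) = -X**2 - X*Y + X*Z + 2*Y**2 + Y*Z + 2*Z**2.


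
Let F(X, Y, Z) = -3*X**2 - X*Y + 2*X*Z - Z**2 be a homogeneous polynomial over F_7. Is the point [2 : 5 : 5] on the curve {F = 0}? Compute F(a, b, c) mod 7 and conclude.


F(2,5,5) ≡ 1 (mod 7); P is NOT on the curve.

Evaluate F(2, 5, 5) term-by-term (mod 7).
  -3*X**2 ↦ -3·4·1·1 = -12
  -X*Y ↦ -1·2·5·1 = -10
  2*X*Z ↦ 2·2·1·5 = 20
  -Z**2 ↦ -1·1·1·25 = -25
Sum: F(2, 5, 5) = (-12) + (-10) + (20) + (-25) = -27.
Reducing mod 7: -27 ≡ 1 (mod 7).
Since F(a, b, c) ≡ 1 ≠ 0 (mod 7), P does NOT lie on the curve.


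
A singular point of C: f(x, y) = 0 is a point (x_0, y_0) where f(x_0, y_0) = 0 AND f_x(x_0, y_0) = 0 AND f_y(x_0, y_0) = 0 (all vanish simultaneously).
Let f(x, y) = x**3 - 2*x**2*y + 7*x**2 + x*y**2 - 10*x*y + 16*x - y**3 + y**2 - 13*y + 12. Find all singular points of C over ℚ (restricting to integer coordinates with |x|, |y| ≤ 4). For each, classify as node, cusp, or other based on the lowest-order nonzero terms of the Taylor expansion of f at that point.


Singular points: {(-3, -1)}; classification: cusp.

Compute partial derivatives:
  f_x = 3*x**2 - 4*x*y + 14*x + y**2 - 10*y + 16.
  f_y = -2*x**2 + 2*x*y - 10*x - 3*y**2 + 2*y - 13.
Scan x_0 ∈ {−4, ..., 4}. For each x_0, f_y(x_0, y) is a polynomial in y; find its integer roots y ∈ {−4, ..., 4}, then test f_x and f at those candidates.
  x = -4: f_y(-4, y) = -3*y**2 - 6*y - 5; no integer root y with |y| ≤ 4.
  x = -3: f_y(-3, y) = -3*y**2 - 4*y - 1; vanishes at y ∈ {-1}. (-3, -1): f_x = 0, f = 0 — SINGULAR.
  x = -2: f_y(-2, y) = -3*y**2 - 2*y - 1; no integer root y with |y| ≤ 4.
  x = -1: f_y(-1, y) = -3*y**2 - 5; no integer root y with |y| ≤ 4.
  x = 0: f_y(0, y) = -3*y**2 + 2*y - 13; no integer root y with |y| ≤ 4.
  x = 1: f_y(1, y) = -3*y**2 + 4*y - 25; no integer root y with |y| ≤ 4.
  x = 2: f_y(2, y) = -3*y**2 + 6*y - 41; no integer root y with |y| ≤ 4.
  x = 3: f_y(3, y) = -3*y**2 + 8*y - 61; no integer root y with |y| ≤ 4.
  x = 4: f_y(4, y) = -3*y**2 + 10*y - 85; no integer root y with |y| ≤ 4.
Only singular point on the grid: (-3, -1).
Classify: substitute x = -3 + u, y = -1 + v and expand: f = u**3 - 2*u**2*v + u*v**2 - v**3 + v**2.
No constant or linear terms (consistent with a singular point). Quadratic part: v**2. Cubic part: u**3 - 2*u**2*v + u*v**2 - v**3.
The quadratic part v**2 is a perfect square, so there is a single (double) tangent line v = 0, i.e. y = -1. Restricting the cubic part to that line (v = 0) leaves u**3 ≠ 0, so f is not divisible by v and the branch is v² ≈ -u**3 to lowest order — this is a cusp.
Classification: cusp.
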